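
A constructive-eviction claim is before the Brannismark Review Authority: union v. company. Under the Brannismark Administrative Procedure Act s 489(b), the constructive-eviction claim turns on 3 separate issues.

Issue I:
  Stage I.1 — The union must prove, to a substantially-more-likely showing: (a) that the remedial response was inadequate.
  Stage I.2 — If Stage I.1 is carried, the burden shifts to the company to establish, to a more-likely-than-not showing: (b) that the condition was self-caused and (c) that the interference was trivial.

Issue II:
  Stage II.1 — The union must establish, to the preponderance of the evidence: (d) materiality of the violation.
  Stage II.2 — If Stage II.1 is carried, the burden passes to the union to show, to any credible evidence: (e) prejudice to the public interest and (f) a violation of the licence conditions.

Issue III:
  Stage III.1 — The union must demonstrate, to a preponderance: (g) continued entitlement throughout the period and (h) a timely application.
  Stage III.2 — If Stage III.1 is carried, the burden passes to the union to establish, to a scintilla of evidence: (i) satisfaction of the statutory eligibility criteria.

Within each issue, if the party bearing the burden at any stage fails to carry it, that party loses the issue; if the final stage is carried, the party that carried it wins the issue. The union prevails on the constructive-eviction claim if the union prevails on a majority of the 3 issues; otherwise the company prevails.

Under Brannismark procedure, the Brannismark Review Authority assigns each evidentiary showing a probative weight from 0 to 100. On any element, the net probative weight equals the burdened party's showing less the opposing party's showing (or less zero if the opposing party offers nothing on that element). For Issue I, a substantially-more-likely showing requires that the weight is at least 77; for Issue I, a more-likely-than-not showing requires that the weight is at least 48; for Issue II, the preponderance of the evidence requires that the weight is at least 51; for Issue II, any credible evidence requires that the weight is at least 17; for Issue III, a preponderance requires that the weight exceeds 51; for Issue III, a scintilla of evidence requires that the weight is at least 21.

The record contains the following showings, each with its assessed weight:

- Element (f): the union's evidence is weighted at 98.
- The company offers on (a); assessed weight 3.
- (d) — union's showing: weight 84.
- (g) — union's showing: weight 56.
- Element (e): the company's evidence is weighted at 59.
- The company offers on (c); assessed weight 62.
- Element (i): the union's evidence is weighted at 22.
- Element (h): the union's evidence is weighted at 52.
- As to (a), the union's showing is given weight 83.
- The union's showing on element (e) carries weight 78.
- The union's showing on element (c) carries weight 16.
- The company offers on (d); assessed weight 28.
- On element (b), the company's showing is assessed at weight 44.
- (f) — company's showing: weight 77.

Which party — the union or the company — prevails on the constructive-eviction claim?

union

— Issue I —
Stage I.1 (union, a substantially-more-likely showing, weight is at least 77): (a) net 83−3=80 ≥ 77 — meets.
  Stage I.1 carried; the burden shifts to the company.
Stage I.2 (company, a more-likely-than-not showing, weight is at least 48): (b) 44 < 48 — fails; (c) net 62−16=46 < 48 — fails.
  Stage I.2 not carried; the company fails its burden.
The union prevails on this issue.
— Issue II —
At Stage II.1 the union must meet the preponderance of the evidence (weight is at least 51): on (d) the weight is 84 less the opposing 28 gives net 56, ≥ 51, so (d) meets the standard.
  All elements met. The union retains the burden for Stage II.2.
At Stage II.2 the union must meet any credible evidence (weight is at least 17): on (e) the weight is 78 less the opposing 59 gives net 19, ≥ 17, so (e) meets the standard; on (f) the weight is 98 less the opposing 77 gives net 21, which does reach 17, so (f) meets the standard.
  The union carries the last stage.
All stages carried — the union prevails on this issue.
— Issue III —
At Stage III.1 the union must meet a preponderance (weight exceeds 51): on (g) the weight is 56, which does exceed 51, so (g) meets the standard; on (h) the weight is 52, which does exceed 51, so (h) meets the standard.
  All elements met. The union retains the burden for Stage III.2.
At Stage III.2 the union must meet a scintilla of evidence (weight is at least 21): on (i) the weight is 22, ≥ 21, so (i) meets the standard.
  The union carries the last stage.
With every stage satisfied, the union prevails on this issue.
Per-issue: Issue I → union; Issue II → union; Issue III → union. The union must prevail on a majority of issues; overall, the union prevails.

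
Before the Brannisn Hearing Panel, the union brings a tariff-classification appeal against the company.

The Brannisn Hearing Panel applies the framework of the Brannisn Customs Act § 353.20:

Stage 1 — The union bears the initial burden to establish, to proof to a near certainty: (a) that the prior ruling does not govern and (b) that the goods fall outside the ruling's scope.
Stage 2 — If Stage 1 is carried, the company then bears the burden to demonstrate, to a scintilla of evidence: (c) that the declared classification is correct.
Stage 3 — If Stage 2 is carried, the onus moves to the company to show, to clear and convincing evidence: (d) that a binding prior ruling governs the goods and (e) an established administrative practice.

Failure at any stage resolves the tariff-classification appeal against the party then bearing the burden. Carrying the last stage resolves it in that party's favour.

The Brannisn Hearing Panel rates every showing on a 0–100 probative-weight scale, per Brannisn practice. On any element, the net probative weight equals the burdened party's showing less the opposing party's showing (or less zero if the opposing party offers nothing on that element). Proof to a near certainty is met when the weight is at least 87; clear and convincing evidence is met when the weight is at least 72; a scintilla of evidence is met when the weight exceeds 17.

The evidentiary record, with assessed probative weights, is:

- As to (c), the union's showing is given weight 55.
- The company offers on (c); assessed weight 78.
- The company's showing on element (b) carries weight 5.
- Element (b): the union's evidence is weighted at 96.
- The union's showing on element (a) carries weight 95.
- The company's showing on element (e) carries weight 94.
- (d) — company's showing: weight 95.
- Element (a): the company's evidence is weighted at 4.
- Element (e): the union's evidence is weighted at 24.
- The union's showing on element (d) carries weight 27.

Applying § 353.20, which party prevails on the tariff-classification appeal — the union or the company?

Stage 1 — burden on union; standard: proof to a near certainty (weight is at least 87).
    (a): 95 − 4 = 91 ≥ 87 [met]
    (b): 96 − 5 = 91 ≥ 87 [met]
  Stage 1 carried; the burden shifts to the company.
Stage 2 — burden on company; standard: a scintilla of evidence (weight exceeds 17).
    (c): 78 − 55 = 23 > 17 [met]
  Stage 2 is satisfied; the company continues to bear the burden.
Stage 3 — burden on company; standard: clear and convincing evidence (weight is at least 72).
    (d): 95 − 27 = 68 < 72 [not met]
    (e): 94 − 24 = 70 < 72 [not met]
  The company does not carry Stage 3.
So the union prevails.

union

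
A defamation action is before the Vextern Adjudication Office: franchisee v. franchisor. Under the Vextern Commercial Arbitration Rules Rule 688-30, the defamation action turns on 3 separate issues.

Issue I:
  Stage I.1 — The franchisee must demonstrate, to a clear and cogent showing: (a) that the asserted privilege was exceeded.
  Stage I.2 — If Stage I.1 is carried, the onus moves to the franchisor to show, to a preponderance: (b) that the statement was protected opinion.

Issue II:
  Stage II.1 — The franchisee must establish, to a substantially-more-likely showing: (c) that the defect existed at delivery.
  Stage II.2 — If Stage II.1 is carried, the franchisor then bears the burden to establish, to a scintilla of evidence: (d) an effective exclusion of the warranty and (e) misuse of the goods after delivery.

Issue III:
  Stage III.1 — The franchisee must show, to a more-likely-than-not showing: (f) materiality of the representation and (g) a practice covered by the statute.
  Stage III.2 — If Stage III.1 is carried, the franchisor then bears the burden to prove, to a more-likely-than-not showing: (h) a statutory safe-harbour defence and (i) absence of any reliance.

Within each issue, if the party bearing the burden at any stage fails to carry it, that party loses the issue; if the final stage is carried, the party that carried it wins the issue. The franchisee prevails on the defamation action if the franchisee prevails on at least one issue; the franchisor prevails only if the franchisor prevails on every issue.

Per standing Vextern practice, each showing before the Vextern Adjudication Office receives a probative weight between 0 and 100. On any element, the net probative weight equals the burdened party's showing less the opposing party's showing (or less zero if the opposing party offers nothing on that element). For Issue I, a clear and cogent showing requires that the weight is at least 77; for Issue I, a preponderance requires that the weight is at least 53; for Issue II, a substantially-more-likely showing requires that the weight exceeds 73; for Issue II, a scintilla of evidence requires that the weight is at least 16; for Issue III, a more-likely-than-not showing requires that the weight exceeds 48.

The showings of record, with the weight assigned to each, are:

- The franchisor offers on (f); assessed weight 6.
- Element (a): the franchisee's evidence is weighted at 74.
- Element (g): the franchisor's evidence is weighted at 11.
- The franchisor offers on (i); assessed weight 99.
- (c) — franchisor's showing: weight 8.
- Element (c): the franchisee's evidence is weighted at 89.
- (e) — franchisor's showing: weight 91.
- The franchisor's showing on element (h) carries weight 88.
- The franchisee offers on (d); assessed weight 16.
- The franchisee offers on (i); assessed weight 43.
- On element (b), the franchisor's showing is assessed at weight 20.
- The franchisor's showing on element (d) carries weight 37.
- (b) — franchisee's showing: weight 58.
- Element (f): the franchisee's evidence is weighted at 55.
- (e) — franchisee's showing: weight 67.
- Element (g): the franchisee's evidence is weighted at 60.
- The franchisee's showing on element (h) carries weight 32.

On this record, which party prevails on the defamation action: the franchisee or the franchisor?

franchisor

— Issue I —
At Stage I.1 the franchisee must meet a clear and cogent showing (weight is at least 77): on (a) the weight is 74, which does not reach 77, so (a) does not meet the standard.
  Not every element is met, so the franchisee fails to carry Stage I.1.
The franchisor prevails on this issue.
— Issue II —
At Stage II.1 the franchisee must meet a substantially-more-likely showing (weight exceeds 73): on (c) the weight is 89 less the opposing 8 gives net 81, > 73, so (c) meets the standard.
  All elements met. The burden passes to the franchisor.
At Stage II.2 the franchisor must meet a scintilla of evidence (weight is at least 16): on (d) the weight is 37 less the opposing 16 gives net 21, which does reach 16, so (d) meets the standard; on (e) the weight is 91 less the opposing 67 gives net 24, ≥ 16, so (e) meets the standard.
  All elements met at the final stage.
Every stage carried; the franchisor prevails on this issue.
— Issue III —
At Stage III.1 the franchisee must meet a more-likely-than-not showing (weight exceeds 48): on (f) the weight is 55 less the opposing 6 gives net 49, which does exceed 48, so (f) meets the standard; on (g) the weight is 60 less the opposing 11 gives net 49, which does exceed 48, so (g) meets the standard.
  Stage III.1 carried; the burden shifts to the franchisor.
At Stage III.2 the franchisor must meet a more-likely-than-not showing (weight exceeds 48): on (h) the weight is 88 less the opposing 32 gives net 56, which does exceed 48, so (h) meets the standard; on (i) the weight is 99 less the opposing 43 gives net 56, > 48, so (i) meets the standard.
  Stage III.2 carried; the final stage is satisfied.
All stages carried — the franchisor prevails on this issue.
Per-issue: Issue I → franchisor; Issue II → franchisor; Issue III → franchisor. The franchisee must prevail on at least one issue; overall, the franchisor prevails.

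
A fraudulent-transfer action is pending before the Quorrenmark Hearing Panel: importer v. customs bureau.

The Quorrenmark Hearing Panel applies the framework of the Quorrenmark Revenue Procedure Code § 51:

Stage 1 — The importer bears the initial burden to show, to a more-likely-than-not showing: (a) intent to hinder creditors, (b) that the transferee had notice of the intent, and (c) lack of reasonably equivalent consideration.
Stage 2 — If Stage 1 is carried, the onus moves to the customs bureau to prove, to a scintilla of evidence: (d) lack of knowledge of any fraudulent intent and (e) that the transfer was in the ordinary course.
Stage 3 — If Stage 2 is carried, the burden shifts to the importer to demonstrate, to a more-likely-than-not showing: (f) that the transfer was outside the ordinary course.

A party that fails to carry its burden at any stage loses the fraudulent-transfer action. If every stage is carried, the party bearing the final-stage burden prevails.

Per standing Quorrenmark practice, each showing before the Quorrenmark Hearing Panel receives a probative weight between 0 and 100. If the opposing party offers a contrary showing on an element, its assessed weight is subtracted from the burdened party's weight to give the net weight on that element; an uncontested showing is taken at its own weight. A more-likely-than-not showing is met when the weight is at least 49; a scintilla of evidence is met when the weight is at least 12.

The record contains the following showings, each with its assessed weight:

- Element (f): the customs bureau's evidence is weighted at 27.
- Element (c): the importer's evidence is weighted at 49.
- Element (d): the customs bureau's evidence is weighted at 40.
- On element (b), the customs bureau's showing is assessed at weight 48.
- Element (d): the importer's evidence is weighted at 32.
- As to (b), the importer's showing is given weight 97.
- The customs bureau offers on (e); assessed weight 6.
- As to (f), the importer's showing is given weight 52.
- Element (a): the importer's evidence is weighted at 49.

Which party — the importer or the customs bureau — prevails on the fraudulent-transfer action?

Stage 1 (importer, a more-likely-than-not showing, weight is at least 49): (a) 49 ≥ 49 — meets; (b) net 97−48=49 ≥ 49 — meets; (c) 49 ≥ 49 — meets.
  Stage 1 is satisfied; the onus moves to the customs bureau.
Stage 2 (customs bureau, a scintilla of evidence, weight is at least 12): (d) net 40−32=8 < 12 — fails; (e) 6 < 12 — fails.
  Not every element is met, so the customs bureau fails to carry Stage 2.
So the importer prevails.

importer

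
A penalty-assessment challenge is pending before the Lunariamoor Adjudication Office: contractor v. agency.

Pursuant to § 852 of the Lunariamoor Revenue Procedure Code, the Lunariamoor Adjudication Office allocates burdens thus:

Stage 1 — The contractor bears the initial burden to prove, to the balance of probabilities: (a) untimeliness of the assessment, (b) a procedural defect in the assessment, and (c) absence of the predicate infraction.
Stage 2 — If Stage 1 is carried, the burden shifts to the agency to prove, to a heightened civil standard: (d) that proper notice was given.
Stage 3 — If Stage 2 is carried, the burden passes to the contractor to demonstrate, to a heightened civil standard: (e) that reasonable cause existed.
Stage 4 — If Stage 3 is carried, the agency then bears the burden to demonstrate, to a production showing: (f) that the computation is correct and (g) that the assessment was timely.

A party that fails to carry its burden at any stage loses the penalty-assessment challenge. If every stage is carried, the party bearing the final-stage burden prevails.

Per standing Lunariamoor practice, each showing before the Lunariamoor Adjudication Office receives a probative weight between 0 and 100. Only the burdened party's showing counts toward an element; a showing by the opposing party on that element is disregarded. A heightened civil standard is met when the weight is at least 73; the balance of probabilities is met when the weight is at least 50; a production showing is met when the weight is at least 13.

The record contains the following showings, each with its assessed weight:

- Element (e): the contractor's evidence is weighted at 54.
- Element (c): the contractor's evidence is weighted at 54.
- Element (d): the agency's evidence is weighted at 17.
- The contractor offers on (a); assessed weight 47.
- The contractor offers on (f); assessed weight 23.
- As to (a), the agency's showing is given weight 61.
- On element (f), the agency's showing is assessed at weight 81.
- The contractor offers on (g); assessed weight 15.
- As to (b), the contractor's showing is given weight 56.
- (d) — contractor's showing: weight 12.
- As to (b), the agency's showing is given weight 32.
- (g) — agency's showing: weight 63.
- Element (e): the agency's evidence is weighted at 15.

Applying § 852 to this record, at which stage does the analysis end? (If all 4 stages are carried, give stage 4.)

Stage 1 (contractor, the balance of probabilities, weight is at least 50): (a) 47 (agency's 61 disregarded) < 50 — fails; (b) 56 (agency's 32 disregarded) ≥ 50 — meets; (c) 54 ≥ 50 — meets.
  Stage 1 not carried; the contractor fails its burden.
The analysis ends at Stage 1; the agency prevails.

stage 1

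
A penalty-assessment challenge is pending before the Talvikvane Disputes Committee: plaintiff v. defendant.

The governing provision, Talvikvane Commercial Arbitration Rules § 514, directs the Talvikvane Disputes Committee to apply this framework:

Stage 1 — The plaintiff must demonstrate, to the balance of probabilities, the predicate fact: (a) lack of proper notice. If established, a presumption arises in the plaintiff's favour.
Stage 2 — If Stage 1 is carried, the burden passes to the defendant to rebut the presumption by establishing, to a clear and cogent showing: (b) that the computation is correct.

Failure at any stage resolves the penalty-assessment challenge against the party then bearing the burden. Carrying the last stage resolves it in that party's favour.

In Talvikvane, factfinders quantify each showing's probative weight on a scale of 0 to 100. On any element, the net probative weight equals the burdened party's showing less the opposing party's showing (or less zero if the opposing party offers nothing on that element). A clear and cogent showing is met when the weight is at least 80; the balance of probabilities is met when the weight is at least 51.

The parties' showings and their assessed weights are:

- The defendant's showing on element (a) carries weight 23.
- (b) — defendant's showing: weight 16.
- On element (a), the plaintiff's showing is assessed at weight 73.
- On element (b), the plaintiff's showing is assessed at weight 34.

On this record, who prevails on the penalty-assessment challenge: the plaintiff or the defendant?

Stage 1 (plaintiff, the balance of probabilities, weight is at least 51): (a) net 73−23=50 < 51 — fails.
  The plaintiff does not carry Stage 1.
So the defendant prevails.

defendant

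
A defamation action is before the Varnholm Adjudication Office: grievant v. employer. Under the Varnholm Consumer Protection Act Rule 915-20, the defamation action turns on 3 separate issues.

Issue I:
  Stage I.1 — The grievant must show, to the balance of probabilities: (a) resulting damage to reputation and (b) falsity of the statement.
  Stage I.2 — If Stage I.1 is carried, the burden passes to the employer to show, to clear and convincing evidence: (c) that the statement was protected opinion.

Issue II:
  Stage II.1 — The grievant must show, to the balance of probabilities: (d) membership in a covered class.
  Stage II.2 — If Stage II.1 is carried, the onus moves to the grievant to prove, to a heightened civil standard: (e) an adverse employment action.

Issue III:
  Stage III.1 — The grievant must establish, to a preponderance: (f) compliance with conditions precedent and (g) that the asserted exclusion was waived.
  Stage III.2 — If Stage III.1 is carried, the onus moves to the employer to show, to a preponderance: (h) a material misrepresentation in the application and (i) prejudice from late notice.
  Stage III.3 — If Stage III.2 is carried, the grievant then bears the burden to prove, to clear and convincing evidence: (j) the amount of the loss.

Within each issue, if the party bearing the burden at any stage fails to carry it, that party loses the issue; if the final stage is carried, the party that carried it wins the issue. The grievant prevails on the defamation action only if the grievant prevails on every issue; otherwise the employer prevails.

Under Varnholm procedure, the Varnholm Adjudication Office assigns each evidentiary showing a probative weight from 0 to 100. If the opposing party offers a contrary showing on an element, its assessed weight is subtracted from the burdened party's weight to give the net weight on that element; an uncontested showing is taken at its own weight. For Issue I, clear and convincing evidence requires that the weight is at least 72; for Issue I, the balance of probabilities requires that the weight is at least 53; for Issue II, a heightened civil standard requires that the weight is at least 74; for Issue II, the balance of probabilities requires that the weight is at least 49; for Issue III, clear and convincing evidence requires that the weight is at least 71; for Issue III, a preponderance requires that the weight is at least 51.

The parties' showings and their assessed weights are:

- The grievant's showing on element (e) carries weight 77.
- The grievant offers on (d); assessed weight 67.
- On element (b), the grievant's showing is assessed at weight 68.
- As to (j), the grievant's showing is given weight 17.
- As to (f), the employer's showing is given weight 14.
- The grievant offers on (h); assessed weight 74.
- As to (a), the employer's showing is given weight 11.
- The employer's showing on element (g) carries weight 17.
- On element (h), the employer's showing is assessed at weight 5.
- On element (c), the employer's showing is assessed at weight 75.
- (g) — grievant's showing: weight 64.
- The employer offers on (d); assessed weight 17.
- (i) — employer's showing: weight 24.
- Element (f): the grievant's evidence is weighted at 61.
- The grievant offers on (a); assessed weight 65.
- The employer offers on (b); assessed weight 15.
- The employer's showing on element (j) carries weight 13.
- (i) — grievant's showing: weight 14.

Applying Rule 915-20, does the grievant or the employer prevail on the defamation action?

employer

— Issue I —
Stage I.1 (grievant, the balance of probabilities, weight is at least 53): (a) net 65−11=54 ≥ 53 — meets; (b) net 68−15=53 ≥ 53 — meets.
  The grievant carries Stage I.1; the employer now bears the burden.
Stage I.2 (employer, clear and convincing evidence, weight is at least 72): (c) 75 ≥ 72 — meets.
  The employer carries the last stage.
Every stage carried; the employer prevails on this issue.
— Issue II —
Stage II.1 (grievant, the balance of probabilities, weight is at least 49): (d) net 67−17=50 ≥ 49 — meets.
  Stage II.1 carried; the burden remains with the grievant.
Stage II.2 (grievant, a heightened civil standard, weight is at least 74): (e) 77 ≥ 74 — meets.
  Stage II.2 carried; the final stage is satisfied.
All stages carried — the grievant prevails on this issue.
— Issue III —
At Stage III.1 the grievant must meet a preponderance (weight is at least 51): on (f) the weight is 61 less the opposing 14 gives net 47, which does not reach 51, so (f) does not meet the standard; on (g) the weight is 64 less the opposing 17 gives net 47, < 51, so (g) does not meet the standard.
  Stage III.1 not carried; the grievant fails its burden.
The employer prevails on this issue.
Per-issue: Issue I → employer; Issue II → grievant; Issue III → employer. The grievant must prevail on every issue; overall, the employer prevails.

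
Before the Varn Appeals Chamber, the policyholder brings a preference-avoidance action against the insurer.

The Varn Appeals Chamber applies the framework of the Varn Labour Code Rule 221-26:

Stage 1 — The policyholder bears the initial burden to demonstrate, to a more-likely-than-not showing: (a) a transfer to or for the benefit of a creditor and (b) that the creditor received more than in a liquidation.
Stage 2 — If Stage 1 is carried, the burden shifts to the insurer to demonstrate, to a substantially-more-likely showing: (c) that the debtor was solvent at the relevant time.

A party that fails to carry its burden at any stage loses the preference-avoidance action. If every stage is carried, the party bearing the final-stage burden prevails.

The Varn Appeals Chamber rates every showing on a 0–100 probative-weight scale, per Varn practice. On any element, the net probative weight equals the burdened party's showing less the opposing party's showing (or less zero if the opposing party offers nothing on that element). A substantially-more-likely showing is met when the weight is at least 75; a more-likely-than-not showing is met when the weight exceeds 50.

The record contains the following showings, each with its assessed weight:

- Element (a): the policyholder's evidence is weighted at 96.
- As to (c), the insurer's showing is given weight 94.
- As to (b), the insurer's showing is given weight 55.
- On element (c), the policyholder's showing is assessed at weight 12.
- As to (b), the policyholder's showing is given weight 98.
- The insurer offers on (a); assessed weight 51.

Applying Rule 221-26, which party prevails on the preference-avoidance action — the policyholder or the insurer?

Stage 1 (policyholder, a more-likely-than-not showing, weight exceeds 50): (a) net 96−51=45 ≤ 50 — fails; (b) net 98−55=43 ≤ 50 — fails.
  The policyholder does not carry Stage 1.
So the insurer prevails.

insurer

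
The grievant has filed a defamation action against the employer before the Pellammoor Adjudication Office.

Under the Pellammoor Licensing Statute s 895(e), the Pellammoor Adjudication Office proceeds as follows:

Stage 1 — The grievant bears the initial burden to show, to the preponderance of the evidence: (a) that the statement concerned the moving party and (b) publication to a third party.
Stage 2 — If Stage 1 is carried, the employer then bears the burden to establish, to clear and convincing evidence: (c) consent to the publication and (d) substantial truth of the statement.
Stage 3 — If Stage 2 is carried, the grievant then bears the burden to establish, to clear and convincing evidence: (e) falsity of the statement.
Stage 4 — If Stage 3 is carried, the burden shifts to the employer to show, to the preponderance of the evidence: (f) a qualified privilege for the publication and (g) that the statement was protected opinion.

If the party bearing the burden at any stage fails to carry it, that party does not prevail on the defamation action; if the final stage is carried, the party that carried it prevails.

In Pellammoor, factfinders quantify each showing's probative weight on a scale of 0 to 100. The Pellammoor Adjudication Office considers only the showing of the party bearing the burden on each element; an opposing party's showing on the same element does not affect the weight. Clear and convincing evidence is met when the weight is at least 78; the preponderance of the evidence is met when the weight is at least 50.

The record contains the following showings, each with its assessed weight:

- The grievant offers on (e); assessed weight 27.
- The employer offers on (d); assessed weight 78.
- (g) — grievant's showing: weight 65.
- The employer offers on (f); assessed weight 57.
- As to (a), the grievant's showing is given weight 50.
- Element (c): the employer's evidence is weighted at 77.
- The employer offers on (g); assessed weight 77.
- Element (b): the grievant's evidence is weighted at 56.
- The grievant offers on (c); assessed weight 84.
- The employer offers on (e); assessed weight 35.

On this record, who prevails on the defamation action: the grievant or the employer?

Stage 1 (grievant, the preponderance of the evidence, weight is at least 50): (a) 50 ≥ 50 — meets; (b) 56 ≥ 50 — meets.
  The grievant carries Stage 1; the employer now bears the burden.
Stage 2 (employer, clear and convincing evidence, weight is at least 78): (c) 77 (grievant's 84 disregarded) < 78 — fails; (d) 78 ≥ 78 — meets.
  Not every element is met, so the employer fails to carry Stage 2.
So the grievant prevails.

grievant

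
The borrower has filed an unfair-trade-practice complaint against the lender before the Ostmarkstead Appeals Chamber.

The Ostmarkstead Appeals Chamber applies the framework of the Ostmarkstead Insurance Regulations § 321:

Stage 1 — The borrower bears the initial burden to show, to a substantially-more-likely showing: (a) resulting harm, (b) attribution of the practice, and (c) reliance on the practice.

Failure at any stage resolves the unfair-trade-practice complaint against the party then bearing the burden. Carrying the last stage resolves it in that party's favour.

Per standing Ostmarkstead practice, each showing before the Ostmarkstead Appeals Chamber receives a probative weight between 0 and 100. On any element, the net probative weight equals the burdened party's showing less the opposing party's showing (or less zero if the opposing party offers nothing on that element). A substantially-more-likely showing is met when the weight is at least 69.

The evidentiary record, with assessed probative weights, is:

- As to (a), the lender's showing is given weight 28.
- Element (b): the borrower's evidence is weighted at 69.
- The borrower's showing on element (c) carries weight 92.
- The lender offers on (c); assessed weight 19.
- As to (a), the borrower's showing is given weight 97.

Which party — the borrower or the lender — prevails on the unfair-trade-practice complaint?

borrower

Stage 1 (borrower, a substantially-more-likely showing, weight is at least 69): (a) net 97−28=69 ≥ 69 — meets; (b) 69 ≥ 69 — meets; (c) net 92−19=73 ≥ 69 — meets.
  All elements met at the final stage.
Every stage carried; the borrower prevails.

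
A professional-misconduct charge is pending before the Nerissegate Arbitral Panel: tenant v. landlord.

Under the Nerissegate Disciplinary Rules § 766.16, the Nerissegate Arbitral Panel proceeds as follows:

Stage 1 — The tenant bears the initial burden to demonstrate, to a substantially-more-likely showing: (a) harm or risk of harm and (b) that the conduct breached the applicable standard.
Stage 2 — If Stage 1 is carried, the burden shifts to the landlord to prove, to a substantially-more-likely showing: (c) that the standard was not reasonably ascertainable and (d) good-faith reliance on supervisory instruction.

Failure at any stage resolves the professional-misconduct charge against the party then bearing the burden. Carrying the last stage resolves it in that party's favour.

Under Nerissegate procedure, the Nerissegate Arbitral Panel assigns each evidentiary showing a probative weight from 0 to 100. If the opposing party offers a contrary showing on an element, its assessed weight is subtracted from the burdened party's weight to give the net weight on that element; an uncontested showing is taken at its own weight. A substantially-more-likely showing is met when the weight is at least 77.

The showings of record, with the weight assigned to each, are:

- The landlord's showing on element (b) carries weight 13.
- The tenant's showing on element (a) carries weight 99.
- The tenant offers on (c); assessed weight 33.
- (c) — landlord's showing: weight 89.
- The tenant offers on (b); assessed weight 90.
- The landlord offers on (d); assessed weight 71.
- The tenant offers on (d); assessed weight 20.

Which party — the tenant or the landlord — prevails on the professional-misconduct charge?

tenant

Stage 1 — burden on tenant; standard: a substantially-more-likely showing (weight is at least 77).
    (a): 99 ≥ 77 [met]
    (b): 90 − 13 = 77 ≥ 77 [met]
  Stage 1 is satisfied; the onus moves to the landlord.
Stage 2 — burden on landlord; standard: a substantially-more-likely showing (weight is at least 77).
    (c): 89 − 33 = 56 < 77 [not met]
    (d): 71 − 20 = 51 < 77 [not met]
  Stage 2 not carried; the landlord fails its burden.
The analysis ends at Stage 2; the tenant prevails.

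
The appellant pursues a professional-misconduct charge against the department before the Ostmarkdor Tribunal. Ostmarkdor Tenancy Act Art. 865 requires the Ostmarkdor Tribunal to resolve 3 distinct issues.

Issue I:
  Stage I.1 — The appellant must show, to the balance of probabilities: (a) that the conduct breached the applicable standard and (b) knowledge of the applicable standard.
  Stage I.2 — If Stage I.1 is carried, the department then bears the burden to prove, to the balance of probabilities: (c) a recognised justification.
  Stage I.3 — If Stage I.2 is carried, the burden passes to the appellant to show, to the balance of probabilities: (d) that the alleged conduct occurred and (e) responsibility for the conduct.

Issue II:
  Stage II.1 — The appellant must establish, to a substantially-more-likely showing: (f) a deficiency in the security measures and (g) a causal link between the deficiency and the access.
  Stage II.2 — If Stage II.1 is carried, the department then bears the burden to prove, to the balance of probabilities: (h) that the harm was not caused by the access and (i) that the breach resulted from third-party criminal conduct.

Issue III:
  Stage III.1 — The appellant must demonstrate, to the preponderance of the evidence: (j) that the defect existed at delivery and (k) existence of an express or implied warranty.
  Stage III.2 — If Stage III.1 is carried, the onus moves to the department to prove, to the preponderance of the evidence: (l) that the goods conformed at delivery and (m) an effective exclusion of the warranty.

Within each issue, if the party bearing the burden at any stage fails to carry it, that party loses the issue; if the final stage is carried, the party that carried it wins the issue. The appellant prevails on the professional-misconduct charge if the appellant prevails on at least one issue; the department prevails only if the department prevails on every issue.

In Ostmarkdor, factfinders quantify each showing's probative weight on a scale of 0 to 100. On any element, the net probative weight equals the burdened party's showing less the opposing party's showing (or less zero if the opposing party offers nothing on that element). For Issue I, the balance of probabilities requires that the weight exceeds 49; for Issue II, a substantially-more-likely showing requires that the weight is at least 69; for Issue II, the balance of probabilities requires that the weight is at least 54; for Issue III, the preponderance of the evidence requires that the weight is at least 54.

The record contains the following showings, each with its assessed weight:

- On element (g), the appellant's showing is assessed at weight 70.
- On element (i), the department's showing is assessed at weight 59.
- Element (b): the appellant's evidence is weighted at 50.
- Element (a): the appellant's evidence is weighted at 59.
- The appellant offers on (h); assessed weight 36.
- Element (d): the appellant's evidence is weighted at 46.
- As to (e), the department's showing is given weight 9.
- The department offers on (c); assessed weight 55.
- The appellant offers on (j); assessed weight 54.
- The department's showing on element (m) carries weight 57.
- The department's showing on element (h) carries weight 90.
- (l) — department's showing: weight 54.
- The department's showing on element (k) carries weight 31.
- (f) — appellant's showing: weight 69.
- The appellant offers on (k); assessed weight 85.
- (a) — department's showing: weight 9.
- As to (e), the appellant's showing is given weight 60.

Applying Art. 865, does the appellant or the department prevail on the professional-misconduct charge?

department

— Issue I —
At Stage I.1 the appellant must meet the balance of probabilities (weight exceeds 49): on (a) the weight is 59 less the opposing 9 gives net 50, which does exceed 49, so (a) meets the standard; on (b) the weight is 50, > 49, so (b) meets the standard.
  The appellant carries Stage I.1; the department now bears the burden.
At Stage I.2 the department must meet the balance of probabilities (weight exceeds 49): on (c) the weight is 55, which does exceed 49, so (c) meets the standard.
  All elements met. The burden passes to the appellant.
At Stage I.3 the appellant must meet the balance of probabilities (weight exceeds 49): on (d) the weight is 46, which does not exceed 49, so (d) does not meet the standard; on (e) the weight is 60 less the opposing 9 gives net 51, which does exceed 49, so (e) meets the standard.
  Stage I.3 not carried; the appellant fails its burden.
The analysis ends at Stage I.3; the department prevails on this issue.
— Issue II —
At Stage II.1 the appellant must meet a substantially-more-likely showing (weight is at least 69): on (f) the weight is 69, which does reach 69, so (f) meets the standard; on (g) the weight is 70, which does reach 69, so (g) meets the standard.
  Stage II.1 carried; the burden shifts to the department.
At Stage II.2 the department must meet the balance of probabilities (weight is at least 54): on (h) the weight is 90 less the opposing 36 gives net 54, ≥ 54, so (h) meets the standard; on (i) the weight is 59, ≥ 54, so (i) meets the standard.
  All elements met at the final stage.
All stages carried — the department prevails on this issue.
— Issue III —
At Stage III.1 the appellant must meet the preponderance of the evidence (weight is at least 54): on (j) the weight is 54, ≥ 54, so (j) meets the standard; on (k) the weight is 85 less the opposing 31 gives net 54, ≥ 54, so (k) meets the standard.
  The appellant carries Stage III.1; the department now bears the burden.
At Stage III.2 the department must meet the preponderance of the evidence (weight is at least 54): on (l) the weight is 54, ≥ 54, so (l) meets the standard; on (m) the weight is 57, which does reach 54, so (m) meets the standard.
  The department carries the last stage.
Every stage carried; the department prevails on this issue.
Per-issue: Issue I → department; Issue II → department; Issue III → department. The appellant must prevail on at least one issue; overall, the department prevails.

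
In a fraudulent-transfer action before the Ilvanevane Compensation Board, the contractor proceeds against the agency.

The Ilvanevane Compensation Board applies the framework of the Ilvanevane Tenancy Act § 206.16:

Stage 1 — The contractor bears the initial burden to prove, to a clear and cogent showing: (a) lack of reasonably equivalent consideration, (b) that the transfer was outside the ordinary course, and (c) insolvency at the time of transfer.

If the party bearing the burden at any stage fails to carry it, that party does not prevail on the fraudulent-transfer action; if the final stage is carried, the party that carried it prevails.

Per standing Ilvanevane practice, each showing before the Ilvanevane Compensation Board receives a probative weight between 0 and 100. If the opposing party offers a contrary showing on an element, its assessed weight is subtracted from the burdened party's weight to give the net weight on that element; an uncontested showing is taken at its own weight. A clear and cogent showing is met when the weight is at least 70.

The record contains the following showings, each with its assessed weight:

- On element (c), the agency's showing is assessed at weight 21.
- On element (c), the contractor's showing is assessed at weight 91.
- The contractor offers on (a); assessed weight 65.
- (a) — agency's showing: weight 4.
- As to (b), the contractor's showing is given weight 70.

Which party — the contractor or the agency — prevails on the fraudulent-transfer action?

agency

Stage 1 (contractor, a clear and cogent showing, weight is at least 70): (a) net 65−4=61 < 70 — fails; (b) 70 ≥ 70 — meets; (c) net 91−21=70 ≥ 70 — meets.
  Not every element is met, so the contractor fails to carry Stage 1.
So the agency prevails.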